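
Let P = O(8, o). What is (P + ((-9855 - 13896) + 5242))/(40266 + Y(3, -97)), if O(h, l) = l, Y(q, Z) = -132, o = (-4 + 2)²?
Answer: -18505/40134 ≈ -0.46108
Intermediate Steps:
o = 4 (o = (-2)² = 4)
P = 4
(P + ((-9855 - 13896) + 5242))/(40266 + Y(3, -97)) = (4 + ((-9855 - 13896) + 5242))/(40266 - 132) = (4 + (-23751 + 5242))/40134 = (4 - 18509)*(1/40134) = -18505*1/40134 = -18505/40134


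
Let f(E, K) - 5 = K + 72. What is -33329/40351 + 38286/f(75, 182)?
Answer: 1536246175/10450909 ≈ 147.00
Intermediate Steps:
f(E, K) = 77 + K (f(E, K) = 5 + (K + 72) = 5 + (72 + K) = 77 + K)
-33329/40351 + 38286/f(75, 182) = -33329/40351 + 38286/(77 + 182) = -33329*1/40351 + 38286/259 = -33329/40351 + 38286*(1/259) = -33329/40351 + 38286/259 = 1536246175/10450909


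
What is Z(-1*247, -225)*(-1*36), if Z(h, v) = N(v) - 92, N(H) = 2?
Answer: 3240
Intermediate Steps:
Z(h, v) = -90 (Z(h, v) = 2 - 92 = -90)
Z(-1*247, -225)*(-1*36) = -(-90)*36 = -90*(-36) = 3240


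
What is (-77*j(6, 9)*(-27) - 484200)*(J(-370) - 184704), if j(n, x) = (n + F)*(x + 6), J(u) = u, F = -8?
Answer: 101155896180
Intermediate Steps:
j(n, x) = (-8 + n)*(6 + x) (j(n, x) = (n - 8)*(x + 6) = (-8 + n)*(6 + x))
(-77*j(6, 9)*(-27) - 484200)*(J(-370) - 184704) = (-77*(-48 - 8*9 + 6*6 + 6*9)*(-27) - 484200)*(-370 - 184704) = (-77*(-48 - 72 + 36 + 54)*(-27) - 484200)*(-185074) = (-77*(-30)*(-27) - 484200)*(-185074) = (2310*(-27) - 484200)*(-185074) = (-62370 - 484200)*(-185074) = -546570*(-185074) = 101155896180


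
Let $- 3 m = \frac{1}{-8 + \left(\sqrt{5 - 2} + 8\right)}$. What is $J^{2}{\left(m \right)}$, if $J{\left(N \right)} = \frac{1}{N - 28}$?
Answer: $\frac{81}{\left(252 + \sqrt{3}\right)^{2}} \approx 0.0012582$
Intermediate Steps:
$m = - \frac{\sqrt{3}}{9}$ ($m = - \frac{1}{3 \left(-8 + \left(\sqrt{5 - 2} + 8\right)\right)} = - \frac{1}{3 \left(-8 + \left(\sqrt{3} + 8\right)\right)} = - \frac{1}{3 \left(-8 + \left(8 + \sqrt{3}\right)\right)} = - \frac{1}{3 \sqrt{3}} = - \frac{\frac{1}{3} \sqrt{3}}{3} = - \frac{\sqrt{3}}{9} \approx -0.19245$)
$J{\left(N \right)} = \frac{1}{-28 + N}$
$J^{2}{\left(m \right)} = \left(\frac{1}{-28 - \frac{\sqrt{3}}{9}}\right)^{2} = \frac{1}{\left(-28 - \frac{\sqrt{3}}{9}\right)^{2}}$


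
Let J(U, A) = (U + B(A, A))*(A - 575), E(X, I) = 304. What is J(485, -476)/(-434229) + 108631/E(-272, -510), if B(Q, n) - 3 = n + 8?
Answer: 47177120579/132005616 ≈ 357.39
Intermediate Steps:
B(Q, n) = 11 + n (B(Q, n) = 3 + (n + 8) = 3 + (8 + n) = 11 + n)
J(U, A) = (-575 + A)*(11 + A + U) (J(U, A) = (U + (11 + A))*(A - 575) = (11 + A + U)*(-575 + A) = (-575 + A)*(11 + A + U))
J(485, -476)/(-434229) + 108631/E(-272, -510) = (-6325 + (-476)² - 575*485 - 564*(-476) - 476*485)/(-434229) + 108631/304 = (-6325 + 226576 - 278875 + 268464 - 230860)*(-1/434229) + 108631*(1/304) = -21020*(-1/434229) + 108631/304 = 21020/434229 + 108631/304 = 47177120579/132005616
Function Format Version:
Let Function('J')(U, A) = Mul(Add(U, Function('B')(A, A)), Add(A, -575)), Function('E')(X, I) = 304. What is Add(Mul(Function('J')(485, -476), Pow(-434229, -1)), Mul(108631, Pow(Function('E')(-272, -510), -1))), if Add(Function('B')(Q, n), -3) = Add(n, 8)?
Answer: Rational(47177120579, 132005616) ≈ 357.39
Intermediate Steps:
Function('B')(Q, n) = Add(11, n) (Function('B')(Q, n) = Add(3, Add(n, 8)) = Add(3, Add(8, n)) = Add(11, n))
Function('J')(U, A) = Mul(Add(-575, A), Add(11, A, U)) (Function('J')(U, A) = Mul(Add(U, Add(11, A)), Add(A, -575)) = Mul(Add(11, A, U), Add(-575, A)) = Mul(Add(-575, A), Add(11, A, U)))
Add(Mul(Function('J')(485, -476), Pow(-434229, -1)), Mul(108631, Pow(Function('E')(-272, -510), -1))) = Add(Mul(Add(-6325, Pow(-476, 2), Mul(-575, 485), Mul(-564, -476), Mul(-476, 485)), Pow(-434229, -1)), Mul(108631, Pow(304, -1))) = Add(Mul(Add(-6325, 226576, -278875, 268464, -230860), Rational(-1, 434229)), Mul(108631, Rational(1, 304))) = Add(Mul(-21020, Rational(-1, 434229)), Rational(108631, 304)) = Add(Rational(21020, 434229), Rational(108631, 304)) = Rational(47177120579, 132005616)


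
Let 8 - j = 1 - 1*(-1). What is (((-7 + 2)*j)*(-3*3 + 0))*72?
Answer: 19440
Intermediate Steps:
j = 6 (j = 8 - (1 - 1*(-1)) = 8 - (1 + 1) = 8 - 1*2 = 8 - 2 = 6)
(((-7 + 2)*j)*(-3*3 + 0))*72 = (((-7 + 2)*6)*(-3*3 + 0))*72 = ((-5*6)*(-9 + 0))*72 = -30*(-9)*72 = 270*72 = 19440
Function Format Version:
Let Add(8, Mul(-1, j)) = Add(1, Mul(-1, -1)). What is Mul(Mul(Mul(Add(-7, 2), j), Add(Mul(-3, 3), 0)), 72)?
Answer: 19440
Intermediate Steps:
j = 6 (j = Add(8, Mul(-1, Add(1, Mul(-1, -1)))) = Add(8, Mul(-1, Add(1, 1))) = Add(8, Mul(-1, 2)) = Add(8, -2) = 6)
Mul(Mul(Mul(Add(-7, 2), j), Add(Mul(-3, 3), 0)), 72) = Mul(Mul(Mul(Add(-7, 2), 6), Add(Mul(-3, 3), 0)), 72) = Mul(Mul(Mul(-5, 6), Add(-9, 0)), 72) = Mul(Mul(-30, -9), 72) = Mul(270, 72) = 19440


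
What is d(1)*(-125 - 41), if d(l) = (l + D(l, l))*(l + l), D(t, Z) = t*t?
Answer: -664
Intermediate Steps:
D(t, Z) = t²
d(l) = 2*l*(l + l²) (d(l) = (l + l²)*(l + l) = (l + l²)*(2*l) = 2*l*(l + l²))
d(1)*(-125 - 41) = (2*1²*(1 + 1))*(-125 - 41) = (2*1*2)*(-166) = 4*(-166) = -664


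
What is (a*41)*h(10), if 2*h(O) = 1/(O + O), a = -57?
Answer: -2337/40 ≈ -58.425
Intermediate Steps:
h(O) = 1/(4*O) (h(O) = 1/(2*(O + O)) = 1/(2*((2*O))) = (1/(2*O))/2 = 1/(4*O))
(a*41)*h(10) = (-57*41)*((1/4)/10) = -2337/(4*10) = -2337*1/40 = -2337/40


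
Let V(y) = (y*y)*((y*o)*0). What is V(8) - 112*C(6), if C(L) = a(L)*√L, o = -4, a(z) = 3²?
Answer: -1008*√6 ≈ -2469.1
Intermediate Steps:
a(z) = 9
V(y) = 0 (V(y) = (y*y)*((y*(-4))*0) = y²*(-4*y*0) = y²*0 = 0)
C(L) = 9*√L
V(8) - 112*C(6) = 0 - 1008*√6 = -1008*√6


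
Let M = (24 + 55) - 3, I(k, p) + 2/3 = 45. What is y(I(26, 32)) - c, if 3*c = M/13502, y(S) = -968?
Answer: -19604942/20253 ≈ -968.00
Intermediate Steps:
I(k, p) = 133/3 (I(k, p) = -⅔ + 45 = 133/3)
M = 76 (M = 79 - 3 = 76)
c = 38/20253 (c = (76/13502)/3 = (76*(1/13502))/3 = (⅓)*(38/6751) = 38/20253 ≈ 0.0018763)
y(I(26, 32)) - c = -968 - 1*38/20253 = -968 - 38/20253 = -19604942/20253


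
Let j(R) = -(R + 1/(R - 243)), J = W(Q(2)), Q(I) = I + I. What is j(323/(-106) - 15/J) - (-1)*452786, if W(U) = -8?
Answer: 19875679914345/43896296 ≈ 4.5279e+5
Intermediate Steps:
Q(I) = 2*I
J = -8
j(R) = -R - 1/(-243 + R) (j(R) = -(R + 1/(-243 + R)) = -R - 1/(-243 + R))
j(323/(-106) - 15/J) - (-1)*452786 = (-1 - (323/(-106) - 15/(-8))**2 + 243*(323/(-106) - 15/(-8)))/(-243 + (323/(-106) - 15/(-8))) - (-1)*452786 = (-1 - (323*(-1/106) - 15*(-1/8))**2 + 243*(323*(-1/106) - 15*(-1/8)))/(-243 + (323*(-1/106) - 15*(-1/8))) - 1*(-452786) = (-1 - (-323/106 + 15/8)**2 + 243*(-323/106 + 15/8))/(-243 + (-323/106 + 15/8)) + 452786 = (-1 - (-497/424)**2 + 243*(-497/424))/(-243 - 497/424) + 452786 = (-1 - 1*247009/179776 - 120771/424)/(-103529/424) + 452786 = -424*(-1 - 247009/179776 - 120771/424)/103529 + 452786 = -424/103529*(-51633689/179776) + 452786 = 51633689/43896296 + 452786 = 19875679914345/43896296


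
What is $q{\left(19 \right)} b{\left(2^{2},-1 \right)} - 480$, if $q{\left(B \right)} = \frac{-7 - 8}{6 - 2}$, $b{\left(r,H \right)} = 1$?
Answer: $- \frac{1935}{4} \approx -483.75$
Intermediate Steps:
$q{\left(B \right)} = - \frac{15}{4}$
$q{\left(19 \right)} b{\left(2^{2},-1 \right)} - 480 = \left(- \frac{15}{4}\right) 1 - 480 = - \frac{15}{4} - 480 = - \frac{1935}{4}$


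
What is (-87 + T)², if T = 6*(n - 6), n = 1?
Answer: 13689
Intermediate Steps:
T = -30 (T = 6*(1 - 6) = 6*(-5) = -30)
(-87 + T)² = (-87 - 30)² = (-117)² = 13689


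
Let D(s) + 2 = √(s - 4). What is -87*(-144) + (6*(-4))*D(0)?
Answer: 12576 - 48*I ≈ 12576.0 - 48.0*I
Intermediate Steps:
D(s) = -2 + √(-4 + s) (D(s) = -2 + √(s - 4) = -2 + √(-4 + s))
-87*(-144) + (6*(-4))*D(0) = -87*(-144) + (6*(-4))*(-2 + √(-4 + 0)) = 12528 - 24*(-2 + √(-4)) = 12528 - 24*(-2 + 2*I) = 12528 + (48 - 48*I) = 12576 - 48*I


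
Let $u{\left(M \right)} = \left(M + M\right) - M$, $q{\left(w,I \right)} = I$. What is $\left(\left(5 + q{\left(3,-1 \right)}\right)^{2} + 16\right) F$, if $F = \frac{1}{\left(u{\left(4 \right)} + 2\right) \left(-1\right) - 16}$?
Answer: $- \frac{16}{11} \approx -1.4545$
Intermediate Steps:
$u{\left(M \right)} = M$ ($u{\left(M \right)} = 2 M - M = M$)
$F = - \frac{1}{22}$ ($F = \frac{1}{\left(4 + 2\right) \left(-1\right) - 16} = \frac{1}{6 \left(-1\right) - 16} = \frac{1}{-6 - 16} = \frac{1}{-22} = - \frac{1}{22} \approx -0.045455$)
$\left(\left(5 + q{\left(3,-1 \right)}\right)^{2} + 16\right) F = \left(\left(5 - 1\right)^{2} + 16\right) \left(- \frac{1}{22}\right) = \left(4^{2} + 16\right) \left(- \frac{1}{22}\right) = \left(16 + 16\right) \left(- \frac{1}{22}\right) = 32 \left(- \frac{1}{22}\right) = - \frac{16}{11}$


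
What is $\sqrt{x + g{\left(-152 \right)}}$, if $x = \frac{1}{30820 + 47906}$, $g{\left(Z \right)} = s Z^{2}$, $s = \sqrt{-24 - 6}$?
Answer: $\frac{\sqrt{78726 + 143193580187904 i \sqrt{30}}}{78726} \approx 251.54 + 251.54 i$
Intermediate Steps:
$s = i \sqrt{30}$ ($s = \sqrt{-30} = i \sqrt{30} \approx 5.4772 i$)
$g{\left(Z \right)} = i \sqrt{30} Z^{2}$
$x = \frac{1}{78726} \approx 1.2702 \cdot 10^{-5}$
$\sqrt{x + g{\left(-152 \right)}} = \sqrt{\frac{1}{78726} + i \sqrt{30} \left(-152\right)^{2}} = \sqrt{\frac{1}{78726} + i \sqrt{30} \cdot 23104} = \sqrt{\frac{1}{78726} + 23104 i \sqrt{30}}$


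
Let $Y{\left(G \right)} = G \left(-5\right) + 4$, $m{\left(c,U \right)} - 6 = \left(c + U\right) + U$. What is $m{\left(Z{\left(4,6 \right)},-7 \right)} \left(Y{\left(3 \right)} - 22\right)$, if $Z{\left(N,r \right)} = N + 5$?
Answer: $-33$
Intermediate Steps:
$Z{\left(N,r \right)} = 5 + N$
$m{\left(c,U \right)} = 6 + c + 2 U$ ($m{\left(c,U \right)} = 6 + \left(\left(c + U\right) + U\right) = 6 + \left(\left(U + c\right) + U\right) = 6 + \left(c + 2 U\right) = 6 + c + 2 U$)
$Y{\left(G \right)} = 4 - 5 G$ ($Y{\left(G \right)} = - 5 G + 4 = 4 - 5 G$)
$m{\left(Z{\left(4,6 \right)},-7 \right)} \left(Y{\left(3 \right)} - 22\right) = \left(6 + \left(5 + 4\right) + 2 \left(-7\right)\right) \left(\left(4 - 15\right) - 22\right) = \left(6 + 9 - 14\right) \left(\left(4 - 15\right) - 22\right) = 1 \left(-11 - 22\right) = 1 \left(-33\right) = -33$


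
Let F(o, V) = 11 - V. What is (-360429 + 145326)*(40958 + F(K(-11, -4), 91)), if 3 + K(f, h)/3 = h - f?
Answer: -8792980434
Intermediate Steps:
K(f, h) = -9 - 3*f + 3*h (K(f, h) = -9 + 3*(h - f) = -9 + (-3*f + 3*h) = -9 - 3*f + 3*h)
(-360429 + 145326)*(40958 + F(K(-11, -4), 91)) = (-360429 + 145326)*(40958 + (11 - 1*91)) = -215103*(40958 + (11 - 91)) = -215103*(40958 - 80) = -215103*40878 = -8792980434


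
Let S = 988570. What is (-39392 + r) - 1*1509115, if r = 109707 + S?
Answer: -450230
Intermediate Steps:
r = 1098277 (r = 109707 + 988570 = 1098277)
(-39392 + r) - 1*1509115 = (-39392 + 1098277) - 1*1509115 = 1058885 - 1509115 = -450230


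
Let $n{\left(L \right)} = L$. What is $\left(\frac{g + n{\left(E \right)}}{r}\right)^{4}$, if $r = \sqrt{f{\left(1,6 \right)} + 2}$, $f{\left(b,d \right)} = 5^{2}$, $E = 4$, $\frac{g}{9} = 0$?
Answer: $\frac{256}{729} \approx 0.35117$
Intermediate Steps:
$g = 0$ ($g = 9 \cdot 0 = 0$)
$f{\left(b,d \right)} = 25$
$r = 3 \sqrt{3}$ ($r = \sqrt{25 + 2} = \sqrt{27} = 3 \sqrt{3} \approx 5.1962$)
$\left(\frac{g + n{\left(E \right)}}{r}\right)^{4} = \left(\frac{0 + 4}{3 \sqrt{3}}\right)^{4} = \left(4 \frac{\sqrt{3}}{9}\right)^{4} = \left(\frac{4 \sqrt{3}}{9}\right)^{4} = \frac{256}{729}$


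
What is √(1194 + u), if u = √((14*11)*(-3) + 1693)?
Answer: √(1194 + √1231) ≈ 35.058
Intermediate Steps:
u = √1231 (u = √(154*(-3) + 1693) = √(-462 + 1693) = √1231 ≈ 35.086)
√(1194 + u) = √(1194 + √1231)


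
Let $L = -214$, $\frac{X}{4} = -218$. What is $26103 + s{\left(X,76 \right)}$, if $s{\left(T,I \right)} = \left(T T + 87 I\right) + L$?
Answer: $792885$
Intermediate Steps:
$X = -872$ ($X = 4 \left(-218\right) = -872$)
$s{\left(T,I \right)} = -214 + T^{2} + 87 I$ ($s{\left(T,I \right)} = \left(T T + 87 I\right) - 214 = \left(T^{2} + 87 I\right) - 214 = -214 + T^{2} + 87 I$)
$26103 + s{\left(X,76 \right)} = 26103 + \left(-214 + \left(-872\right)^{2} + 87 \cdot 76\right) = 26103 + \left(-214 + 760384 + 6612\right) = 26103 + 766782 = 792885$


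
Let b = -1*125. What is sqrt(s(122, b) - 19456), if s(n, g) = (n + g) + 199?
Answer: 6*I*sqrt(535) ≈ 138.78*I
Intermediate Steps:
b = -125
s(n, g) = 199 + g + n (s(n, g) = (g + n) + 199 = 199 + g + n)
sqrt(s(122, b) - 19456) = sqrt((199 - 125 + 122) - 19456) = sqrt(196 - 19456) = sqrt(-19260) = 6*I*sqrt(535)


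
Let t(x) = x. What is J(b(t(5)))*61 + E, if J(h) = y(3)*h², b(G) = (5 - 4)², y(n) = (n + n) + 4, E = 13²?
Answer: 779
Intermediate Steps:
E = 169
y(n) = 4 + 2*n (y(n) = 2*n + 4 = 4 + 2*n)
b(G) = 1 (b(G) = 1² = 1)
J(h) = 10*h² (J(h) = (4 + 2*3)*h² = (4 + 6)*h² = 10*h²)
J(b(t(5)))*61 + E = (10*1²)*61 + 169 = (10*1)*61 + 169 = 10*61 + 169 = 610 + 169 = 779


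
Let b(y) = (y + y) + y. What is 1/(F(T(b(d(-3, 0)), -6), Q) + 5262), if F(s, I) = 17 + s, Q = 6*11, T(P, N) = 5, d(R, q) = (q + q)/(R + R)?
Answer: 1/5284 ≈ 0.00018925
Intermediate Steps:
d(R, q) = q/R (d(R, q) = (2*q)/((2*R)) = (2*q)*(1/(2*R)) = q/R)
b(y) = 3*y (b(y) = 2*y + y = 3*y)
Q = 66
1/(F(T(b(d(-3, 0)), -6), Q) + 5262) = 1/((17 + 5) + 5262) = 1/(22 + 5262) = 1/5284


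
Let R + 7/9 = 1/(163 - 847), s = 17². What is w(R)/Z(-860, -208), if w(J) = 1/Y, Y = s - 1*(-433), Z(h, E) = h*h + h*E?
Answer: 1/663142560 ≈ 1.5080e-9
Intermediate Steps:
s = 289
Z(h, E) = h² + E*h
R = -533/684 (R = -7/9 + 1/(163 - 847) = -7/9 + 1/(-684) = -7/9 - 1/684 = -533/684 ≈ -0.77924)
Y = 722 (Y = 289 - 1*(-433) = 289 + 433 = 722)
w(J) = 1/722
w(R)/Z(-860, -208) = 1/(722*((-860*(-208 - 860)))) = 1/(722*((-860*(-1068)))) = (1/722)/918480 = (1/722)*(1/918480) = 1/663142560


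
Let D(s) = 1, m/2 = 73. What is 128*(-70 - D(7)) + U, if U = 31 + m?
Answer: -8911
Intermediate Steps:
m = 146 (m = 2*73 = 146)
U = 177 (U = 31 + 146 = 177)
128*(-70 - D(7)) + U = 128*(-70 - 1*1) + 177 = 128*(-70 - 1) + 177 = 128*(-71) + 177 = -9088 + 177 = -8911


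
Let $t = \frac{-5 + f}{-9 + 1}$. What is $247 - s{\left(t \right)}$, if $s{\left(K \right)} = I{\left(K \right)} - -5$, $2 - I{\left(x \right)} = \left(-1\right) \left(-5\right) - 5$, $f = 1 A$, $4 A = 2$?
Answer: $240$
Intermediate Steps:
$A = \frac{1}{2}$ ($A = \frac{1}{4} \cdot 2 = \frac{1}{2} \approx 0.5$)
$f = \frac{1}{2}$ ($f = 1 \cdot \frac{1}{2} = \frac{1}{2} \approx 0.5$)
$t = \frac{9}{16}$ ($t = \frac{-5 + \frac{1}{2}}{-9 + 1} = - \frac{9}{2 \left(-8\right)} = \left(- \frac{9}{2}\right) \left(- \frac{1}{8}\right) = \frac{9}{16} \approx 0.5625$)
$I{\left(x \right)} = 2$ ($I{\left(x \right)} = 2 - \left(\left(-1\right) \left(-5\right) - 5\right) = 2 - \left(5 - 5\right) = 2 - 0 = 2 + 0 = 2$)
$s{\left(K \right)} = 7$ ($s{\left(K \right)} = 2 - -5 = 2 + 5 = 7$)
$247 - s{\left(t \right)} = 247 - 7 = 240$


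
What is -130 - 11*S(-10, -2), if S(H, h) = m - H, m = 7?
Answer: -317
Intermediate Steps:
S(H, h) = 7 - H
-130 - 11*S(-10, -2) = -130 - 11*(7 - 1*(-10)) = -130 - 11*(7 + 10) = -130 - 11*17 = -130 - 187 = -317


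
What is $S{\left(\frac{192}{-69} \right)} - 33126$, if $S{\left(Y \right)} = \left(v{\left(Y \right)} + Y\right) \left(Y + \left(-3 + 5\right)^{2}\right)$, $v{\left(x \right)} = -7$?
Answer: $- \frac{17529954}{529} \approx -33138.0$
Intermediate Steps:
$S{\left(Y \right)} = \left(-7 + Y\right) \left(4 + Y\right)$ ($S{\left(Y \right)} = \left(-7 + Y\right) \left(Y + \left(-3 + 5\right)^{2}\right) = \left(-7 + Y\right) \left(Y + 2^{2}\right) = \left(-7 + Y\right) \left(Y + 4\right) = \left(-7 + Y\right) \left(4 + Y\right)$)
$S{\left(\frac{192}{-69} \right)} - 33126 = \left(-28 + \left(\frac{192}{-69}\right)^{2} - 3 \frac{192}{-69}\right) - 33126 = \left(-28 + \left(192 \left(- \frac{1}{69}\right)\right)^{2} - 3 \cdot 192 \left(- \frac{1}{69}\right)\right) - 33126 = \left(-28 + \left(- \frac{64}{23}\right)^{2} - - \frac{192}{23}\right) - 33126 = \left(-28 + \frac{4096}{529} + \frac{192}{23}\right) - 33126 = - \frac{6300}{529} - 33126 = - \frac{17529954}{529}$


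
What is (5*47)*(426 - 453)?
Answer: -6345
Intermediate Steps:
(5*47)*(426 - 453) = 235*(-27) = -6345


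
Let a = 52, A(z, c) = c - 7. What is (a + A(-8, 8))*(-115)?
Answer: -6095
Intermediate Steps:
A(z, c) = -7 + c
(a + A(-8, 8))*(-115) = (52 + (-7 + 8))*(-115) = (52 + 1)*(-115) = 53*(-115) = -6095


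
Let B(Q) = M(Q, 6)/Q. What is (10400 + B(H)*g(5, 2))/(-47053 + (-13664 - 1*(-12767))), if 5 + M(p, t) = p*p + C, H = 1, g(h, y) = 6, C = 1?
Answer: -5191/23975 ≈ -0.21652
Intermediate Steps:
M(p, t) = -4 + p**2 (M(p, t) = -5 + (p*p + 1) = -5 + (p**2 + 1) = -5 + (1 + p**2) = -4 + p**2)
B(Q) = (-4 + Q**2)/Q
(10400 + B(H)*g(5, 2))/(-47053 + (-13664 - 1*(-12767))) = (10400 + (1 - 4/1)*6)/(-47053 + (-13664 - 1*(-12767))) = (10400 + (1 - 4*1)*6)/(-47053 + (-13664 + 12767)) = (10400 + (1 - 4)*6)/(-47053 - 897) = (10400 - 3*6)/(-47950) = (10400 - 18)*(-1/47950) = 10382*(-1/47950) = -5191/23975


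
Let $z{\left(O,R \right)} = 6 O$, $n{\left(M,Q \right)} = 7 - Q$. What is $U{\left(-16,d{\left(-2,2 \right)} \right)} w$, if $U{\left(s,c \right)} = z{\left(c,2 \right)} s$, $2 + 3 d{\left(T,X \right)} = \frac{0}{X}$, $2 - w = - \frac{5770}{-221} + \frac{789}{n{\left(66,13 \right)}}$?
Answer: $\frac{1518944}{221} \approx 6873.0$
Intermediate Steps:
$w = \frac{47467}{442}$ ($w = 2 - \left(- \frac{5770}{-221} + \frac{789}{7 - 13}\right) = 2 - \left(\left(-5770\right) \left(- \frac{1}{221}\right) + \frac{789}{7 - 13}\right) = 2 - \left(\frac{5770}{221} + \frac{789}{-6}\right) = 2 - \left(\frac{5770}{221} + 789 \left(- \frac{1}{6}\right)\right) = 2 - \left(\frac{5770}{221} - \frac{263}{2}\right) = 2 - - \frac{46583}{442} = 2 + \frac{46583}{442} = \frac{47467}{442} \approx 107.39$)
$d{\left(T,X \right)} = - \frac{2}{3}$ ($d{\left(T,X \right)} = - \frac{2}{3} + \frac{0 \frac{1}{X}}{3} = - \frac{2}{3} + \frac{1}{3} \cdot 0 = - \frac{2}{3} + 0 = - \frac{2}{3}$)
$U{\left(s,c \right)} = 6 c s$
$U{\left(-16,d{\left(-2,2 \right)} \right)} w = 6 \left(- \frac{2}{3}\right) \left(-16\right) \frac{47467}{442} = 64 \cdot \frac{47467}{442} = \frac{1518944}{221}$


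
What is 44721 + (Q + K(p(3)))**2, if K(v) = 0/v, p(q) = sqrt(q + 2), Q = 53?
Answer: 47530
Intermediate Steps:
p(q) = sqrt(2 + q)
K(v) = 0
44721 + (Q + K(p(3)))**2 = 44721 + (53 + 0)**2 = 44721 + 53**2 = 44721 + 2809 = 47530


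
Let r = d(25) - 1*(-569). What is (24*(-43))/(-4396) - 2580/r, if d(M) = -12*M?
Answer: -2766018/295631 ≈ -9.3563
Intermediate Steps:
r = 269 (r = -12*25 - 1*(-569) = -300 + 569 = 269)
(24*(-43))/(-4396) - 2580/r = (24*(-43))/(-4396) - 2580/269 = -1032*(-1/4396) - 2580*1/269 = 258/1099 - 2580/269 = -2766018/295631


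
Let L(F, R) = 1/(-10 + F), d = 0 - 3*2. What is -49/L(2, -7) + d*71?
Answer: -34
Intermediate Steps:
d = -6 (d = 0 - 6 = -6)
-49/L(2, -7) + d*71 = -49/(1/(-10 + 2)) - 6*71 = -49/(1/(-8)) - 426 = -49/(-⅛) - 426 = -49*(-8) - 426 = 392 - 426 = -34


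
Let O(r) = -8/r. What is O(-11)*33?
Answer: 24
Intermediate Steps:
O(-11)*33 = -8/(-11)*33 = -8*(-1/11)*33 = (8/11)*33 = 24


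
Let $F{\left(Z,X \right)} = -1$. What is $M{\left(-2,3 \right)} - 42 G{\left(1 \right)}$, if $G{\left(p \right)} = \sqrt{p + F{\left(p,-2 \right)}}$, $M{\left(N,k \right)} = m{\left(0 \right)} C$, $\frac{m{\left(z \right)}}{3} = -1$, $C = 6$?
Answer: $-18$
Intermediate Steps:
$m{\left(z \right)} = -3$ ($m{\left(z \right)} = 3 \left(-1\right) = -3$)
$M{\left(N,k \right)} = -18$ ($M{\left(N,k \right)} = \left(-3\right) 6 = -18$)
$G{\left(p \right)} = \sqrt{-1 + p}$ ($G{\left(p \right)} = \sqrt{p - 1} = \sqrt{-1 + p}$)
$M{\left(-2,3 \right)} - 42 G{\left(1 \right)} = -18 - 42 \sqrt{-1 + 1} = -18 - 42 \sqrt{0} = -18 - 0 = -18 + 0 = -18$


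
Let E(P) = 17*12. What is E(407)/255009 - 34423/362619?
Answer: -2901400177/30823702857 ≈ -0.094129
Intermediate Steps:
E(P) = 204
E(407)/255009 - 34423/362619 = 204/255009 - 34423/362619 = 204*(1/255009) - 34423*1/362619 = 68/85003 - 34423/362619 = -2901400177/30823702857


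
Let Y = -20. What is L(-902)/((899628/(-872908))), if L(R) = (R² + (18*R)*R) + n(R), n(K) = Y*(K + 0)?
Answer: -3377393657132/224907 ≈ -1.5017e+7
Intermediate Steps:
n(K) = -20*K (n(K) = -20*(K + 0) = -20*K)
L(R) = -20*R + 19*R² (L(R) = (R² + (18*R)*R) - 20*R = (R² + 18*R²) - 20*R = 19*R² - 20*R = -20*R + 19*R²)
L(-902)/((899628/(-872908))) = (-902*(-20 + 19*(-902)))/((899628/(-872908))) = (-902*(-20 - 17138))/((899628*(-1/872908))) = (-902*(-17158))/(-224907/218227) = 15476516*(-218227/224907) = -3377393657132/224907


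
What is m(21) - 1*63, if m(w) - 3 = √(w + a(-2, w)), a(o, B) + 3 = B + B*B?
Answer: -60 + 4*√30 ≈ -38.091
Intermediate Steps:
a(o, B) = -3 + B + B² (a(o, B) = -3 + (B + B*B) = -3 + (B + B²) = -3 + B + B²)
m(w) = 3 + √(-3 + w² + 2*w) (m(w) = 3 + √(w + (-3 + w + w²)) = 3 + √(-3 + w² + 2*w))
m(21) - 1*63 = (3 + √(-3 + 21² + 2*21)) - 1*63 = (3 + √(-3 + 441 + 42)) - 63 = (3 + √480) - 63 = (3 + 4*√30) - 63 = -60 + 4*√30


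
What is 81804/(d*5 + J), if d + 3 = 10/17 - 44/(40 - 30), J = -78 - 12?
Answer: -463556/703 ≈ -659.40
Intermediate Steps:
J = -90
d = -579/85 (d = -3 + (10/17 - 44/(40 - 30)) = -3 + (10*(1/17) - 44/10) = -3 + (10/17 - 44*1/10) = -3 + (10/17 - 22/5) = -3 - 324/85 = -579/85 ≈ -6.8118)
81804/(d*5 + J) = 81804/(-579/85*5 - 90) = 81804/(-579/17 - 90) = 81804/(-2109/17) = 81804*(-17/2109) = -463556/703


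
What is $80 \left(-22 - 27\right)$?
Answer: $-3920$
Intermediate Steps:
$80 \left(-22 - 27\right) = 80 \left(-49\right) = -3920$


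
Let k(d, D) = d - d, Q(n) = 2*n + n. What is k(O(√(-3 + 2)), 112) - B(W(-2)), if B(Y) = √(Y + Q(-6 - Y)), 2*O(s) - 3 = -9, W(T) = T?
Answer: -I*√14 ≈ -3.7417*I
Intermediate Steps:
Q(n) = 3*n
O(s) = -3 (O(s) = 3/2 + (½)*(-9) = 3/2 - 9/2 = -3)
k(d, D) = 0
B(Y) = √(-18 - 2*Y) (B(Y) = √(Y + 3*(-6 - Y)) = √(Y + (-18 - 3*Y)) = √(-18 - 2*Y))
k(O(√(-3 + 2)), 112) - B(W(-2)) = 0 - √(-18 - 2*(-2)) = 0 - √(-18 + 4) = 0 - √(-14) = 0 - I*√14 = -I*√14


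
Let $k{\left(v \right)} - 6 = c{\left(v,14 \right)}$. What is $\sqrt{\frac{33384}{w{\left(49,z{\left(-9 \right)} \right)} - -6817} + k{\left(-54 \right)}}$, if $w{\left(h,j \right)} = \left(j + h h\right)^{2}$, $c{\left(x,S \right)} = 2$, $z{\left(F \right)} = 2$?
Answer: $\frac{2 \sqrt{16723349559587}}{2890613} \approx 2.8294$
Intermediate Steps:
$w{\left(h,j \right)} = \left(j + h^{2}\right)^{2}$
$k{\left(v \right)} = 8$ ($k{\left(v \right)} = 6 + 2 = 8$)
$\sqrt{\frac{33384}{w{\left(49,z{\left(-9 \right)} \right)} - -6817} + k{\left(-54 \right)}} = \sqrt{\frac{33384}{\left(2 + 49^{2}\right)^{2} - -6817} + 8} = \sqrt{\frac{33384}{\left(2 + 2401\right)^{2} + 6817} + 8} = \sqrt{\frac{33384}{2403^{2} + 6817} + 8} = \sqrt{\frac{33384}{5774409 + 6817} + 8} = \sqrt{\frac{33384}{5781226} + 8} = \sqrt{33384 \cdot \frac{1}{5781226} + 8} = \sqrt{\frac{16692}{2890613} + 8} = \sqrt{\frac{23141596}{2890613}} = \frac{2 \sqrt{16723349559587}}{2890613}$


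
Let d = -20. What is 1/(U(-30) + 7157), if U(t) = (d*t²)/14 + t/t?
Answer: 7/41106 ≈ 0.00017029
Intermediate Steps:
U(t) = 1 - 10*t²/7 (U(t) = -20*t²/14 + t/t = -20*t²*(1/14) + 1 = -10*t²/7 + 1 = 1 - 10*t²/7)
1/(U(-30) + 7157) = 1/((1 - 10/7*(-30)²) + 7157) = 1/((1 - 10/7*900) + 7157) = 1/((1 - 9000/7) + 7157) = 1/(-8993/7 + 7157) = 1/(41106/7) = 7/41106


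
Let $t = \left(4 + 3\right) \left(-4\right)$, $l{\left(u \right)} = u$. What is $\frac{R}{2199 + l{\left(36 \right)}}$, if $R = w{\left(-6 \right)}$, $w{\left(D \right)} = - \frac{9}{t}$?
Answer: $\frac{3}{20860} \approx 0.00014382$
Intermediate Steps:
$t = -28$ ($t = 7 \left(-4\right) = -28$)
$w{\left(D \right)} = \frac{9}{28}$ ($w{\left(D \right)} = - \frac{9}{-28} = \left(-9\right) \left(- \frac{1}{28}\right) = \frac{9}{28}$)
$R = \frac{9}{28} \approx 0.32143$
$\frac{R}{2199 + l{\left(36 \right)}} = \frac{9}{28 \left(2199 + 36\right)} = \frac{9}{28 \cdot 2235} = \frac{9}{28} \cdot \frac{1}{2235} = \frac{3}{20860}$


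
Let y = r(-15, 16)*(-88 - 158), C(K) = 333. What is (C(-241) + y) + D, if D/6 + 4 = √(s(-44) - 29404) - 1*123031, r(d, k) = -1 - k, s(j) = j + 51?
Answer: -733695 + 6*I*√29397 ≈ -7.337e+5 + 1028.7*I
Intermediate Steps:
s(j) = 51 + j
y = 4182 (y = (-1 - 1*16)*(-88 - 158) = (-1 - 16)*(-246) = -17*(-246) = 4182)
D = -738210 + 6*I*√29397 (D = -24 + 6*(√((51 - 44) - 29404) - 1*123031) = -24 + 6*(√(7 - 29404) - 123031) = -24 + 6*(√(-29397) - 123031) = -24 + 6*(I*√29397 - 123031) = -24 + 6*(-123031 + I*√29397) = -24 + (-738186 + 6*I*√29397) = -738210 + 6*I*√29397 ≈ -7.3821e+5 + 1028.7*I)
(C(-241) + y) + D = (333 + 4182) + (-738210 + 6*I*√29397) = 4515 + (-738210 + 6*I*√29397) = -733695 + 6*I*√29397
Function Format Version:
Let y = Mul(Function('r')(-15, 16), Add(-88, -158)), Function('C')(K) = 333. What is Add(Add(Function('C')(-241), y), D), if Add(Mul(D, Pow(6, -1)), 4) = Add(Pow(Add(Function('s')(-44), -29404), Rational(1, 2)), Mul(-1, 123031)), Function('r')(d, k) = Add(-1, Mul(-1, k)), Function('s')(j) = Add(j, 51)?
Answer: Add(-733695, Mul(6, I, Pow(29397, Rational(1, 2)))) ≈ Add(-7.3370e+5, Mul(1028.7, I))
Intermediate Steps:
Function('s')(j) = Add(51, j)
y = 4182 (y = Mul(Add(-1, Mul(-1, 16)), Add(-88, -158)) = Mul(Add(-1, -16), -246) = Mul(-17, -246) = 4182)
D = Add(-738210, Mul(6, I, Pow(29397, Rational(1, 2)))) (D = Add(-24, Mul(6, Add(Pow(Add(Add(51, -44), -29404), Rational(1, 2)), Mul(-1, 123031)))) = Add(-24, Mul(6, Add(Pow(Add(7, -29404), Rational(1, 2)), -123031))) = Add(-24, Mul(6, Add(Pow(-29397, Rational(1, 2)), -123031))) = Add(-24, Mul(6, Add(Mul(I, Pow(29397, Rational(1, 2))), -123031))) = Add(-24, Mul(6, Add(-123031, Mul(I, Pow(29397, Rational(1, 2)))))) = Add(-24, Add(-738186, Mul(6, I, Pow(29397, Rational(1, 2))))) = Add(-738210, Mul(6, I, Pow(29397, Rational(1, 2)))) ≈ Add(-7.3821e+5, Mul(1028.7, I)))
Add(Add(Function('C')(-241), y), D) = Add(Add(333, 4182), Add(-738210, Mul(6, I, Pow(29397, Rational(1, 2))))) = Add(4515, Add(-738210, Mul(6, I, Pow(29397, Rational(1, 2))))) = Add(-733695, Mul(6, I, Pow(29397, Rational(1, 2))))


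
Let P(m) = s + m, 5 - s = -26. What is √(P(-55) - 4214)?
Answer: I*√4238 ≈ 65.1*I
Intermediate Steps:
s = 31 (s = 5 - 1*(-26) = 5 + 26 = 31)
P(m) = 31 + m
√(P(-55) - 4214) = √((31 - 55) - 4214) = √(-24 - 4214) = √(-4238) = I*√4238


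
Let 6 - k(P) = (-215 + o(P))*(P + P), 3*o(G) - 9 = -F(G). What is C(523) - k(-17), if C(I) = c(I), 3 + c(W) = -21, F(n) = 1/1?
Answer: 21568/3 ≈ 7189.3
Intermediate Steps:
F(n) = 1
o(G) = 8/3 (o(G) = 3 + (-1*1)/3 = 3 + (⅓)*(-1) = 3 - ⅓ = 8/3)
c(W) = -24 (c(W) = -3 - 21 = -24)
C(I) = -24
k(P) = 6 + 1274*P/3 (k(P) = 6 - (-215 + 8/3)*(P + P) = 6 - (-637)*2*P/3 = 6 - (-1274)*P/3 = 6 + 1274*P/3)
C(523) - k(-17) = -24 - (6 + (1274/3)*(-17)) = -24 - (6 - 21658/3) = -24 - 1*(-21640/3) = -24 + 21640/3 = 21568/3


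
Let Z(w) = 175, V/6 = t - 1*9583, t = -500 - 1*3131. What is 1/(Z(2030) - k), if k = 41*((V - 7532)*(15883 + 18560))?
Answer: 1/122598343183 ≈ 8.1567e-12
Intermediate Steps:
t = -3631 (t = -500 - 3131 = -3631)
V = -79284 (V = 6*(-3631 - 1*9583) = 6*(-3631 - 9583) = 6*(-13214) = -79284)
k = -122598343008 (k = 41*((-79284 - 7532)*(15883 + 18560)) = 41*(-86816*34443) = 41*(-2990203488) = -122598343008)
1/(Z(2030) - k) = 1/(175 - 1*(-122598343008)) = 1/(175 + 122598343008) = 1/122598343183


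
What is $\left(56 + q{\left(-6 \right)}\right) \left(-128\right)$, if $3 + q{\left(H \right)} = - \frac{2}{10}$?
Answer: $- \frac{33792}{5} \approx -6758.4$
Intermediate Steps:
$q{\left(H \right)} = - \frac{16}{5}$ ($q{\left(H \right)} = -3 - \frac{2}{10} = -3 - \frac{1}{5} = - \frac{16}{5}$)
$\left(56 + q{\left(-6 \right)}\right) \left(-128\right) = \left(56 - \frac{16}{5}\right) \left(-128\right) = \frac{264}{5} \left(-128\right) = - \frac{33792}{5}$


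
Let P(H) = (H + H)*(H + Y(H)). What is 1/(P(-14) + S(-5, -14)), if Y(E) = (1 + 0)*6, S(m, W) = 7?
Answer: 1/231 ≈ 0.0043290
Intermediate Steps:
Y(E) = 6 (Y(E) = 1*6 = 6)
P(H) = 2*H*(6 + H) (P(H) = (H + H)*(H + 6) = (2*H)*(6 + H) = 2*H*(6 + H))
1/(P(-14) + S(-5, -14)) = 1/(2*(-14)*(6 - 14) + 7) = 1/(2*(-14)*(-8) + 7) = 1/(224 + 7) = 1/231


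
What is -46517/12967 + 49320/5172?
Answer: 33245543/5588777 ≈ 5.9486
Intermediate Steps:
-46517/12967 + 49320/5172 = -46517*1/12967 + 49320*(1/5172) = -46517/12967 + 4110/431 = 33245543/5588777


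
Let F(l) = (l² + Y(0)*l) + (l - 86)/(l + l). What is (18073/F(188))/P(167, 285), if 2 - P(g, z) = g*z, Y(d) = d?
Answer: -3397724/316242301739 ≈ -1.0744e-5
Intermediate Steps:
P(g, z) = 2 - g*z
F(l) = l² + (-86 + l)/(2*l) (F(l) = (l² + 0*l) + (l - 86)/(l + l) = (l² + 0) + (-86 + l)/((2*l)) = l² + (-86 + l)*(1/(2*l)) = l² + (-86 + l)/(2*l))
(18073/F(188))/P(167, 285) = (18073/(((-43 + 188³ + (½)*188)/188)))/(2 - 1*167*285) = (18073/(((-43 + 6644672 + 94)/188)))/(2 - 47595) = (18073/(((1/188)*6644723)))/(-47593) = (18073/(6644723/188))*(-1/47593) = (18073*(188/6644723))*(-1/47593) = (3397724/6644723)*(-1/47593) = -3397724/316242301739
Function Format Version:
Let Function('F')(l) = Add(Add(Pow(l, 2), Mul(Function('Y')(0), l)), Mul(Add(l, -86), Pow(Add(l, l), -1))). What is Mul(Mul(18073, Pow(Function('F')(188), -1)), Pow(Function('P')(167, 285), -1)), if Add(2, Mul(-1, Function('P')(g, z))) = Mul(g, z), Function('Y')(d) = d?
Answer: Rational(-3397724, 316242301739) ≈ -1.0744e-5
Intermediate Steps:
Function('P')(g, z) = Add(2, Mul(-1, g, z)) (Function('P')(g, z) = Add(2, Mul(-1, Mul(g, z))) = Add(2, Mul(-1, g, z)))
Function('F')(l) = Add(Pow(l, 2), Mul(Rational(1, 2), Pow(l, -1), Add(-86, l))) (Function('F')(l) = Add(Add(Pow(l, 2), Mul(0, l)), Mul(Add(l, -86), Pow(Add(l, l), -1))) = Add(Add(Pow(l, 2), 0), Mul(Add(-86, l), Pow(Mul(2, l), -1))) = Add(Pow(l, 2), Mul(Add(-86, l), Mul(Rational(1, 2), Pow(l, -1)))) = Add(Pow(l, 2), Mul(Rational(1, 2), Pow(l, -1), Add(-86, l))))
Mul(Mul(18073, Pow(Function('F')(188), -1)), Pow(Function('P')(167, 285), -1)) = Mul(Mul(18073, Pow(Mul(Pow(188, -1), Add(-43, Pow(188, 3), Mul(Rational(1, 2), 188))), -1)), Pow(Add(2, Mul(-1, 167, 285)), -1)) = Mul(Mul(18073, Pow(Mul(Rational(1, 188), Add(-43, 6644672, 94)), -1)), Pow(Add(2, -47595), -1)) = Mul(Mul(18073, Pow(Mul(Rational(1, 188), 6644723), -1)), Pow(-47593, -1)) = Mul(Mul(18073, Pow(Rational(6644723, 188), -1)), Rational(-1, 47593)) = Mul(Mul(18073, Rational(188, 6644723)), Rational(-1, 47593)) = Mul(Rational(3397724, 6644723), Rational(-1, 47593)) = Rational(-3397724, 316242301739)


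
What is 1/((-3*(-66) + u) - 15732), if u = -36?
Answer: -1/15570 ≈ -6.4226e-5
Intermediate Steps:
1/((-3*(-66) + u) - 15732) = 1/((-3*(-66) - 36) - 15732) = 1/((198 - 36) - 15732) = 1/(162 - 15732) = 1/(-15570) = -1/15570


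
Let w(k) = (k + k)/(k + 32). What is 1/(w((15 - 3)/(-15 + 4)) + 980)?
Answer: 85/83294 ≈ 0.0010205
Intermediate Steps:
w(k) = 2*k/(32 + k) (w(k) = (2*k)/(32 + k) = 2*k/(32 + k))
1/(w((15 - 3)/(-15 + 4)) + 980) = 1/(2*((15 - 3)/(-15 + 4))/(32 + (15 - 3)/(-15 + 4)) + 980) = 1/(2*(12/(-11))/(32 + 12/(-11)) + 980) = 1/(2*(12*(-1/11))/(32 + 12*(-1/11)) + 980) = 1/(2*(-12/11)/(32 - 12/11) + 980) = 1/(2*(-12/11)/(340/11) + 980) = 1/(2*(-12/11)*(11/340) + 980) = 1/(-6/85 + 980) = 1/(83294/85) = 85/83294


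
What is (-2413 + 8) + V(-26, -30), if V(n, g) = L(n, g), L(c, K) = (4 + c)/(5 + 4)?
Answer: -21667/9 ≈ -2407.4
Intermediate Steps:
L(c, K) = 4/9 + c/9 (L(c, K) = (4 + c)/9 = (4 + c)*(⅑) = 4/9 + c/9)
V(n, g) = 4/9 + n/9
(-2413 + 8) + V(-26, -30) = (-2413 + 8) + (4/9 + (⅑)*(-26)) = -2405 + (4/9 - 26/9) = -2405 - 22/9 = -21667/9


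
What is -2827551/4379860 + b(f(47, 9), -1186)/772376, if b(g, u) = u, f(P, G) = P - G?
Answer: -136820440321/211431171710 ≈ -0.64712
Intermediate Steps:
-2827551/4379860 + b(f(47, 9), -1186)/772376 = -2827551/4379860 - 1186/772376 = -2827551*1/4379860 - 1186*1/772376 = -2827551/4379860 - 593/386188 = -136820440321/211431171710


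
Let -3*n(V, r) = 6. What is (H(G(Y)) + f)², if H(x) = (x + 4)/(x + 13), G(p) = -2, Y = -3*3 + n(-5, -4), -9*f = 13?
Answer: 15625/9801 ≈ 1.5942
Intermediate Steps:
f = -13/9 (f = -⅑*13 = -13/9 ≈ -1.4444)
n(V, r) = -2 (n(V, r) = -⅓*6 = -2)
Y = -11 (Y = -3*3 - 2 = -9 - 2 = -11)
H(x) = (4 + x)/(13 + x)
(H(G(Y)) + f)² = ((4 - 2)/(13 - 2) - 13/9)² = (2/11 - 13/9)² = (-125/99)² = 15625/9801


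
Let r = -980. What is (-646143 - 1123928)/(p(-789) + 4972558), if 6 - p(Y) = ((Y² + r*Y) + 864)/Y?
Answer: -465528673/1308249867 ≈ -0.35584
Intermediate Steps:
p(Y) = 6 - (864 + Y² - 980*Y)/Y (p(Y) = 6 - ((Y² - 980*Y) + 864)/Y = 6 - (864 + Y² - 980*Y)/Y)
(-646143 - 1123928)/(p(-789) + 4972558) = (-646143 - 1123928)/((986 - 1*(-789) - 864/(-789)) + 4972558) = -1770071/((986 + 789 - 864*(-1/789)) + 4972558) = -1770071/((986 + 789 + 288/263) + 4972558) = -1770071/(467113/263 + 4972558) = -1770071/1308249867/263 = -1770071*263/1308249867 = -465528673/1308249867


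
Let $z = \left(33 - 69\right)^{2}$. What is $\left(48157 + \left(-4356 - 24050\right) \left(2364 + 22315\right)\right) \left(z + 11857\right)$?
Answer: $-9220036199101$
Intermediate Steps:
$z = 1296$ ($z = \left(-36\right)^{2} = 1296$)
$\left(48157 + \left(-4356 - 24050\right) \left(2364 + 22315\right)\right) \left(z + 11857\right) = \left(48157 + \left(-4356 - 24050\right) \left(2364 + 22315\right)\right) \left(1296 + 11857\right) = \left(48157 - 701031674\right) 13153 = \left(-700983517\right) 13153 = -9220036199101$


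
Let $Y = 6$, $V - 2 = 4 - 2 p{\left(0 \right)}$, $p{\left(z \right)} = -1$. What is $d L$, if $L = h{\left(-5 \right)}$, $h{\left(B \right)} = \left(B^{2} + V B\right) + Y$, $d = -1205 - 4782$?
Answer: $53883$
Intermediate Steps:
$V = 8$ ($V = 2 + \left(4 - -2\right) = 2 + \left(4 + 2\right) = 2 + 6 = 8$)
$d = -5987$ ($d = -1205 - 4782 = -5987$)
$h{\left(B \right)} = 6 + B^{2} + 8 B$ ($h{\left(B \right)} = \left(B^{2} + 8 B\right) + 6 = 6 + B^{2} + 8 B$)
$L = -9$ ($L = 6 + \left(-5\right)^{2} + 8 \left(-5\right) = 6 + 25 - 40 = -9$)
$d L = \left(-5987\right) \left(-9\right) = 53883$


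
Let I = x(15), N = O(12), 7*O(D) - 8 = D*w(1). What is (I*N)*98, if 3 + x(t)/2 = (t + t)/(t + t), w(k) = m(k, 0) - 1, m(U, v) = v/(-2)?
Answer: 224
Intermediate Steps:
m(U, v) = -v/2 (m(U, v) = v*(-½) = -v/2)
w(k) = -1 (w(k) = -½*0 - 1 = 0 - 1 = -1)
O(D) = 8/7 - D/7 (O(D) = 8/7 + (D*(-1))/7 = 8/7 + (-D)/7 = 8/7 - D/7)
N = -4/7 (N = 8/7 - ⅐*12 = 8/7 - 12/7 = -4/7 ≈ -0.57143)
x(t) = -4 (x(t) = -6 + 2*((t + t)/(t + t)) = -6 + 2*((2*t)/((2*t))) = -6 + 2*((2*t)*(1/(2*t))) = -6 + 2*1 = -6 + 2 = -4)
I = -4
(I*N)*98 = -4*(-4/7)*98 = (16/7)*98 = 224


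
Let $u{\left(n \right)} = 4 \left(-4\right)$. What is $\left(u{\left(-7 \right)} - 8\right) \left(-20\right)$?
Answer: $480$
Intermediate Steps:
$u{\left(n \right)} = -16$
$\left(u{\left(-7 \right)} - 8\right) \left(-20\right) = \left(-16 - 8\right) \left(-20\right) = \left(-24\right) \left(-20\right) = 480$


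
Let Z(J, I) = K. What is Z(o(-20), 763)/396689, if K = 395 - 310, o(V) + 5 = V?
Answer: 85/396689 ≈ 0.00021427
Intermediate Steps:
o(V) = -5 + V
K = 85
Z(J, I) = 85
Z(o(-20), 763)/396689 = 85/396689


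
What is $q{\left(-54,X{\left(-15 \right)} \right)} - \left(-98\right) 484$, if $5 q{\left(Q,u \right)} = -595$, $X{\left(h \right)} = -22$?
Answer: $47313$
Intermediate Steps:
$q{\left(Q,u \right)} = -119$ ($q{\left(Q,u \right)} = \frac{1}{5} \left(-595\right) = -119$)
$q{\left(-54,X{\left(-15 \right)} \right)} - \left(-98\right) 484 = -119 - \left(-98\right) 484 = -119 - -47432 = -119 + 47432 = 47313$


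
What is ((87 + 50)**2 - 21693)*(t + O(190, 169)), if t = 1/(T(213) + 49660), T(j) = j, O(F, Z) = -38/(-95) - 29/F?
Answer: -3427251102/4737935 ≈ -723.36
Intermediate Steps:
O(F, Z) = 2/5 - 29/F (O(F, Z) = -38*(-1/95) - 29/F = 2/5 - 29/F)
t = 1/49873 (t = 1/(213 + 49660) = 1/49873 ≈ 2.0051e-5)
((87 + 50)**2 - 21693)*(t + O(190, 169)) = ((87 + 50)**2 - 21693)*(1/49873 + (2/5 - 29/190)) = (137**2 - 21693)*(1/49873 + (2/5 - 29*1/190)) = (18769 - 21693)*(1/49873 + (2/5 - 29/190)) = -2924*(1/49873 + 47/190) = -2924*2344221/9475870 = -3427251102/4737935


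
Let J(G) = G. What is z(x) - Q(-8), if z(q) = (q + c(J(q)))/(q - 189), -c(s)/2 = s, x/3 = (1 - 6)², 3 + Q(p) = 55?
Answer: -1951/38 ≈ -51.342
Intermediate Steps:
Q(p) = 52 (Q(p) = -3 + 55 = 52)
x = 75 (x = 3*(1 - 6)² = 3*(-5)² = 3*25 = 75)
c(s) = -2*s
z(q) = -q/(-189 + q) (z(q) = (q - 2*q)/(q - 189) = (-q)/(-189 + q) = -q/(-189 + q))
z(x) - Q(-8) = -1*75/(-189 + 75) - 1*52 = -1*75/(-114) - 52 = -1*75*(-1/114) - 52 = 25/38 - 52 = -1951/38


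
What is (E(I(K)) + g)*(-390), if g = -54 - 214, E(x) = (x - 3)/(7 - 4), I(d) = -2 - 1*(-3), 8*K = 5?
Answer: 104780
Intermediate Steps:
K = 5/8 (K = (1/8)*5 = 5/8 ≈ 0.62500)
I(d) = 1 (I(d) = -2 + 3 = 1)
E(x) = -1 + x/3 (E(x) = (-3 + x)/3 = (-3 + x)*(1/3) = -1 + x/3)
g = -268
(E(I(K)) + g)*(-390) = ((-1 + (1/3)*1) - 268)*(-390) = ((-1 + 1/3) - 268)*(-390) = (-2/3 - 268)*(-390) = -806/3*(-390) = 104780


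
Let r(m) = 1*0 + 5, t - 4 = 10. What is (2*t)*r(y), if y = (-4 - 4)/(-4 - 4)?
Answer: 140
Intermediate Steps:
y = 1 (y = -8/(-8) = -8*(-1/8) = 1)
t = 14 (t = 4 + 10 = 14)
r(m) = 5 (r(m) = 0 + 5 = 5)
(2*t)*r(y) = (2*14)*5 = 28*5 = 140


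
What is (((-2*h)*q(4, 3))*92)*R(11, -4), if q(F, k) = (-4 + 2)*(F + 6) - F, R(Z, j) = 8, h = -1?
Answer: -35328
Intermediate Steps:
q(F, k) = -12 - 3*F (q(F, k) = -2*(6 + F) - F = (-12 - 2*F) - F = -12 - 3*F)
(((-2*h)*q(4, 3))*92)*R(11, -4) = (((-2*(-1))*(-12 - 3*4))*92)*8 = ((2*(-12 - 12))*92)*8 = ((2*(-24))*92)*8 = -48*92*8 = -4416*8 = -35328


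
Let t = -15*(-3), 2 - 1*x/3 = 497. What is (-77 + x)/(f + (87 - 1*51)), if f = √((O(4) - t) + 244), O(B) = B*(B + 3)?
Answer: -56232/1069 + 1562*√227/1069 ≈ -30.588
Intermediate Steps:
O(B) = B*(3 + B)
x = -1485 (x = 6 - 3*497 = 6 - 1491 = -1485)
t = 45
f = √227 (f = √((4*(3 + 4) - 1*45) + 244) = √((4*7 - 45) + 244) = √((28 - 45) + 244) = √(-17 + 244) = √227 ≈ 15.067)
(-77 + x)/(f + (87 - 1*51)) = (-77 - 1485)/(√227 + (87 - 1*51)) = -1562/(√227 + (87 - 51)) = -1562/(√227 + 36) = -1562/(36 + √227)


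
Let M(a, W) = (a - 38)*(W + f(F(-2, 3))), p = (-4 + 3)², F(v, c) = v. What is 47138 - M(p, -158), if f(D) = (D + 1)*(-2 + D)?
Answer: 41440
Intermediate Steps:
f(D) = (1 + D)*(-2 + D)
p = 1 (p = (-1)² = 1)
M(a, W) = (-38 + a)*(4 + W) (M(a, W) = (a - 38)*(W + (-2 + (-2)² - 1*(-2))) = (-38 + a)*(W + (-2 + 4 + 2)) = (-38 + a)*(W + 4) = (-38 + a)*(4 + W))
47138 - M(p, -158) = 47138 - (-152 - 38*(-158) + 4*1 - 158*1) = 47138 - (-152 + 6004 + 4 - 158) = 47138 - 1*5698 = 47138 - 5698 = 41440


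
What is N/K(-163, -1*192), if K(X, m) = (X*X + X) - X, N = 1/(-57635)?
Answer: -1/1531304315 ≈ -6.5304e-10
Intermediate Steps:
N = -1/57635 ≈ -1.7351e-5
K(X, m) = X² (K(X, m) = (X² + X) - X = (X + X²) - X = X²)
N/K(-163, -1*192) = -1/(57635*((-163)²)) = -1/57635/26569 = -1/57635*1/26569 = -1/1531304315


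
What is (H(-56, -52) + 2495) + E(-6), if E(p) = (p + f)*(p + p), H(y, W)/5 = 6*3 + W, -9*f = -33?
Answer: 2353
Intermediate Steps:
f = 11/3 (f = -1/9*(-33) = 11/3 ≈ 3.6667)
H(y, W) = 90 + 5*W (H(y, W) = 5*(6*3 + W) = 5*(18 + W) = 90 + 5*W)
E(p) = 2*p*(11/3 + p) (E(p) = (p + 11/3)*(p + p) = (11/3 + p)*(2*p) = 2*p*(11/3 + p))
(H(-56, -52) + 2495) + E(-6) = ((90 + 5*(-52)) + 2495) + (2/3)*(-6)*(11 + 3*(-6)) = ((90 - 260) + 2495) + (2/3)*(-6)*(11 - 18) = (-170 + 2495) + (2/3)*(-6)*(-7) = 2325 + 28 = 2353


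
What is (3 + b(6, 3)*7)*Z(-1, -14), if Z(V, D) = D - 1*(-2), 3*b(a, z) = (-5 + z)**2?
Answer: -148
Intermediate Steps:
b(a, z) = (-5 + z)**2/3
Z(V, D) = 2 + D (Z(V, D) = D + 2 = 2 + D)
(3 + b(6, 3)*7)*Z(-1, -14) = (3 + ((-5 + 3)**2/3)*7)*(2 - 14) = (3 + ((1/3)*(-2)**2)*7)*(-12) = (3 + ((1/3)*4)*7)*(-12) = (3 + (4/3)*7)*(-12) = (3 + 28/3)*(-12) = (37/3)*(-12) = -148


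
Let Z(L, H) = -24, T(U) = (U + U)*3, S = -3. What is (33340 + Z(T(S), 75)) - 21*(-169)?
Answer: 36865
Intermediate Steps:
T(U) = 6*U (T(U) = (2*U)*3 = 6*U)
(33340 + Z(T(S), 75)) - 21*(-169) = (33340 - 24) - 21*(-169) = 33316 + 3549 = 36865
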